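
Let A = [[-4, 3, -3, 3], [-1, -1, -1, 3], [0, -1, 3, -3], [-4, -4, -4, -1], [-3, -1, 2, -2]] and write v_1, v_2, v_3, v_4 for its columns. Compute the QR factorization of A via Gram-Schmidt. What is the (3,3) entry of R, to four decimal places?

v_1 = (-4, -1, 0, -4, -3); ‖v_1‖ = 6.4807, so q_1 = (-0.6172, -0.1543, 0.0000, -0.6172, -0.4629).
q_1·v_2 = (-0.6172)·3 + (-0.1543)·(-1) + 0.0000·(-1) + (-0.6172)·(-4) + (-0.4629)·(-1) = 1.2344.
u_2 = v_2 − 1.2344·q_1 = (3.7619, -0.8095, -1.0000, -3.2381, -0.4286).
‖u_2‖ = 5.1455, so q_2 = (0.7311, -0.1573, -0.1943, -0.6293, -0.0833).
q_1·v_3 = (-0.6172)·(-3) + (-0.1543)·(-1) + 0.0000·3 + (-0.6172)·(-4) + (-0.4629)·2 = 3.5490; q_2·v_3 = 0.7311·(-3) + (-0.1573)·(-1) + (-0.1943)·3 + (-0.6293)·(-4) + (-0.0833)·2 = -0.2684.
u_3 = v_3 − 3.5490·q_1 + 0.2684·q_2 = (-0.6133, -0.4946, 2.9478, -1.9784, 3.6205).
r_{33} = ‖u_3‖ = 5.1315.

r_{33} = 5.1315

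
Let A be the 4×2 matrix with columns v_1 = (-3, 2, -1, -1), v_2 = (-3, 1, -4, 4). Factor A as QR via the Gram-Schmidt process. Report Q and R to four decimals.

Q = [[-0.7746, -0.1373], [0.5164, -0.0801], [-0.2582, -0.5608], [-0.2582, 0.8126]], R = [[3.8730, 2.8402], [0.0000, 5.8252]]

v_1 = (-3, 2, -1, -1); ‖v_1‖ = 3.8730, so e_1 = (-0.7746, 0.5164, -0.2582, -0.2582).
e_1·v_2 = (-0.7746)·(-3) + 0.5164·1 + (-0.2582)·(-4) + (-0.2582)·4 = 2.8402.
u_2 = v_2 − 2.8402·e_1 = (-0.8000, -0.4667, -3.2667, 4.7333).
‖u_2‖ = 5.8252, so e_2 = (-0.1373, -0.0801, -0.5608, 0.8126).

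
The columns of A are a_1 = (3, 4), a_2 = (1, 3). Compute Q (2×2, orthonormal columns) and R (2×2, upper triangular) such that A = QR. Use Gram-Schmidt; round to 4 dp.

Q = [[0.6000, -0.8000], [0.8000, 0.6000]], R = [[5.0000, 3.0000], [0.0000, 1.0000]]

a_1 = (3, 4); ‖a_1‖ = 5.0000, so e_1 = (0.6000, 0.8000).
e_1·a_2 = 0.6000·1 + 0.8000·3 = 3.0000.
u_2 = a_2 − 3.0000·e_1 = (-0.8000, 0.6000).
‖u_2‖ = 1.0000, so e_2 = (-0.8000, 0.6000).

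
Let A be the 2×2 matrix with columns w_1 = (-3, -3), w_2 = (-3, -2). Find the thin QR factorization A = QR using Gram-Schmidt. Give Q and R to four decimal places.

Q = [[-0.7071, -0.7071], [-0.7071, 0.7071]], R = [[4.2426, 3.5355], [0.0000, 0.7071]]

q_1 = w_1/‖w_1‖ = (-3, -3)/4.2426 = (-0.7071, -0.7071).
r_{12} = q_1·w_2 = 3.5355.
u_2 = w_2 − 3.5355·q_1 = (-0.5000, 0.5000).
‖u_2‖ = 0.7071, so q_2 = (-0.7071, 0.7071).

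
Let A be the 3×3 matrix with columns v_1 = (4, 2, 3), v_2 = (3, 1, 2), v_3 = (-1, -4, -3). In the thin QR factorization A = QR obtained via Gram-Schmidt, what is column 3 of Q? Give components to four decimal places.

v_1 = (4, 2, 3); ‖v_1‖ = 5.3852, so e_1 = (0.7428, 0.3714, 0.5571).
e_1·v_2 = 0.7428·3 + 0.3714·1 + 0.5571·2 = 3.7139.
u_2 = v_2 − 3.7139·e_1 = (0.2414, -0.3793, -0.0690).
‖u_2‖ = 0.4549, so e_2 = (0.5307, -0.8339, -0.1516).
e_1·v_3 = 0.7428·(-1) + 0.3714·(-4) + 0.5571·(-3) = -3.8996; e_2·v_3 = 0.5307·(-1) + (-0.8339)·(-4) + (-0.1516)·(-3) = 3.2598.
u_3 = v_3 + 3.8996·e_1 − 3.2598·e_2 = (0.1667, 0.1667, -0.3333).
‖u_3‖ = 0.4082, so e_3 = (0.4082, 0.4082, -0.8165).

e_3 = (0.4082, 0.4082, -0.8165)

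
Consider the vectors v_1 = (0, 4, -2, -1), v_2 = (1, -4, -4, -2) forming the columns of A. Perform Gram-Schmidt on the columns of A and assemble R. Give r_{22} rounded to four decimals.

v_1 = (0, 4, -2, -1); ‖v_1‖ = 4.5826, so e_1 = (0.0000, 0.8729, -0.4364, -0.2182).
e_1·v_2 = 0.0000·1 + 0.8729·(-4) + (-0.4364)·(-4) + (-0.2182)·(-2) = -1.3093.
u_2 = v_2 + 1.3093·e_1 = (1.0000, -2.8571, -4.5714, -2.2857).
r_{22} = ‖u_2‖ = 5.9402.

r_{22} = 5.9402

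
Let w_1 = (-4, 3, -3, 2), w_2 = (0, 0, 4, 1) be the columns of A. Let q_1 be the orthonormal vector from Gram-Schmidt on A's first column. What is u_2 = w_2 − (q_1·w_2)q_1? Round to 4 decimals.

u_2 = (-1.0526, 0.7895, 3.2105, 1.5263)

w_1 = (-4, 3, -3, 2); ‖w_1‖ = 6.1644, so q_1 = (-0.6489, 0.4867, -0.4867, 0.3244).
q_1·w_2 = (-0.6489)·0 + 0.4867·0 + (-0.4867)·4 + 0.3244·1 = -1.6222.
u_2 = w_2 + 1.6222·q_1 = (-1.0526, 0.7895, 3.2105, 1.5263).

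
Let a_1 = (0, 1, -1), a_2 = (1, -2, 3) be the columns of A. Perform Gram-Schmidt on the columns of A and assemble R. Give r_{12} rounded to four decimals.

r_{12} = -3.5355

a_1 = (0, 1, -1); ‖a_1‖ = 1.4142, so q_1 = (0.0000, 0.7071, -0.7071).
r_{12} = q_1·a_2 = -3.5355.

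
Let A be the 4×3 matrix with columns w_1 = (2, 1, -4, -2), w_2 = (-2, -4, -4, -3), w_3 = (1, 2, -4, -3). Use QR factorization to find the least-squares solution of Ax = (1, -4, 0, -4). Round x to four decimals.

q_1 = w_1/‖w_1‖ = (2, 1, -4, -2)/5.0000 = (0.4000, 0.2000, -0.8000, -0.4000).
r_{12} = q_1·w_2 = 2.8000.
u_2 = w_2 − 2.8000·q_1 = (-3.1200, -4.5600, -1.7600, -1.8800).
‖u_2‖ = 6.0959, so q_2 = (-0.5118, -0.7480, -0.2887, -0.3084).
r_{13} = q_1·w_3 = 5.2000; r_{23} = q_2·w_3 = 0.0722.
u_3 = w_3 − 5.2000·q_1 − 0.0722·q_2 = (-1.0431, 1.0140, 0.1808, -0.8977).
‖u_3‖ = 1.7190, so q_3 = (-0.6068, 0.5899, 0.1052, -0.5223).
Qᵀb = (1.2000, 3.7140, -0.8773).
Back-substitute: x_3 = -0.8773/1.7190 = -0.5104.
x_2 = (3.7140 − 0.0722·(-0.5104))/6.0959 = 0.6153.
x_1 = (1.2000 − 2.8000·0.6153 − 5.2000·(-0.5104))/5.0000 = 0.4262.

x = (0.4262, 0.6153, -0.5104)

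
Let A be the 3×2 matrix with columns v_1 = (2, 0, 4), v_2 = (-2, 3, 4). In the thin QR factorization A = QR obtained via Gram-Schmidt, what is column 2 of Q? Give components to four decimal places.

q_2 = (-0.6854, 0.6425, 0.3427)

v_1 = (2, 0, 4); ‖v_1‖ = 4.4721, so q_1 = (0.4472, 0.0000, 0.8944).
q_1·v_2 = 0.4472·(-2) + 0.0000·3 + 0.8944·4 = 2.6833.
u_2 = v_2 − 2.6833·q_1 = (-3.2000, 3.0000, 1.6000).
‖u_2‖ = 4.6690, so q_2 = (-0.6854, 0.6425, 0.3427).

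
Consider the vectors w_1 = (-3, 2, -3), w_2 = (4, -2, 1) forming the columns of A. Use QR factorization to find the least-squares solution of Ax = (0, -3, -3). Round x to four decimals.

q_1 = w_1/‖w_1‖ = (-3, 2, -3)/4.6904 = (-0.6396, 0.4264, -0.6396).
r_{12} = q_1·w_2 = -4.0508.
u_2 = w_2 + 4.0508·q_1 = (1.4091, -0.2727, -1.5909).
‖u_2‖ = 2.1426, so q_2 = (0.6576, -0.1273, -0.7425).
Qᵀb = (0.6396, 2.6094).
Back-substitute: x_2 = 2.6094/2.1426 = 1.2178.
x_1 = (0.6396 + 4.0508·1.2178)/4.6904 = 1.1881.

x = (1.1881, 1.2178)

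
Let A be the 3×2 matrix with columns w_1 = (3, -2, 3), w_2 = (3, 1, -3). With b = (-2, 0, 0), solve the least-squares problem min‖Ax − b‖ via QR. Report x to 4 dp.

w_1 = (3, -2, 3); ‖w_1‖ = 4.6904, so q_1 = (0.6396, -0.4264, 0.6396).
q_1·w_2 = 0.6396·3 + (-0.4264)·1 + 0.6396·(-3) = -0.4264.
u_2 = w_2 + 0.4264·q_1 = (3.2727, 0.8182, -2.7273).
‖u_2‖ = 4.3380, so q_2 = (0.7544, 0.1886, -0.6287).
Qᵀb = (-1.2792, -1.5089).
Back-substitute: x_2 = -1.5089/4.3380 = -0.3478.
x_1 = (-1.2792 + 0.4264·(-0.3478))/4.6904 = -0.3043.

x = (-0.3043, -0.3478)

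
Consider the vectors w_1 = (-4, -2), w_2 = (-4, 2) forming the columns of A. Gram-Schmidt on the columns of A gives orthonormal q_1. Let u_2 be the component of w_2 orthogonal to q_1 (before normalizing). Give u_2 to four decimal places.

u_2 = (-1.6000, 3.2000)

w_1 = (-4, -2); ‖w_1‖ = 4.4721, so q_1 = (-0.8944, -0.4472).
q_1·w_2 = (-0.8944)·(-4) + (-0.4472)·2 = 2.6833.
u_2 = w_2 − 2.6833·q_1 = (-1.6000, 3.2000).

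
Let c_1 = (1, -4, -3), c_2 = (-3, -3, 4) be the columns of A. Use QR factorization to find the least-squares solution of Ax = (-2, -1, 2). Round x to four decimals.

x = (-0.0971, 0.4914)

e_1 = c_1/‖c_1‖ = (1, -4, -3)/5.0990 = (0.1961, -0.7845, -0.5883).
r_{12} = e_1·c_2 = -0.5883.
u_2 = c_2 + 0.5883·e_1 = (-2.8846, -3.4615, 3.6538).
‖u_2‖ = 5.8012, so e_2 = (-0.4972, -0.5967, 0.6298).
Qᵀb = (-0.7845, 2.8509).
Back-substitute: x_2 = 2.8509/5.8012 = 0.4914.
x_1 = (-0.7845 + 0.5883·0.4914)/5.0990 = -0.0971.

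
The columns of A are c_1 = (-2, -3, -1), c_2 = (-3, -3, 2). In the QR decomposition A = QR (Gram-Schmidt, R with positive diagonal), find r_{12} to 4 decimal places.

e_1 = c_1/‖c_1‖ = (-2, -3, -1)/3.7417 = (-0.5345, -0.8018, -0.2673).
r_{12} = e_1·c_2 = 3.4744.

r_{12} = 3.4744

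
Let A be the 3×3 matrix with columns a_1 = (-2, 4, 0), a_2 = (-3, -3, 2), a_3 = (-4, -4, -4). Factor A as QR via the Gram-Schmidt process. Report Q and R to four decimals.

q_1 = a_1/‖a_1‖ = (-2, 4, 0)/4.4721 = (-0.4472, 0.8944, 0.0000).
r_{12} = q_1·a_2 = -1.3416.
u_2 = a_2 + 1.3416·q_1 = (-3.6000, -1.8000, 2.0000).
‖u_2‖ = 4.4944, so q_2 = (-0.8010, -0.4005, 0.4450).
r_{13} = q_1·a_3 = -1.7889; r_{23} = q_2·a_3 = 3.0260.
u_3 = a_3 + 1.7889·q_1 − 3.0260·q_2 = (-2.3762, -1.1881, -5.3465).
‖u_3‖ = 5.9702, so q_3 = (-0.3980, -0.1990, -0.8955).

Q = [[-0.4472, -0.8010, -0.3980], [0.8944, -0.4005, -0.1990], [0.0000, 0.4450, -0.8955]], R = [[4.4721, -1.3416, -1.7889], [0.0000, 4.4944, 3.0260], [0.0000, 0.0000, 5.9702]]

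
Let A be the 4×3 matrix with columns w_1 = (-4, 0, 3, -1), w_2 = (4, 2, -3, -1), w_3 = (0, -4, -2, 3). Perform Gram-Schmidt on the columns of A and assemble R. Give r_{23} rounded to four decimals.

w_1 = (-4, 0, 3, -1); ‖w_1‖ = 5.0990, so e_1 = (-0.7845, 0.0000, 0.5883, -0.1961).
e_1·w_2 = (-0.7845)·4 + 0.0000·2 + 0.5883·(-3) + (-0.1961)·(-1) = -4.7068.
u_2 = w_2 + 4.7068·e_1 = (0.3077, 2.0000, -0.2308, -1.9231).
‖u_2‖ = 2.8011, so e_2 = (0.1098, 0.7140, -0.0824, -0.6865).
r_{23} = e_2·w_3 = -4.7509.

r_{23} = -4.7509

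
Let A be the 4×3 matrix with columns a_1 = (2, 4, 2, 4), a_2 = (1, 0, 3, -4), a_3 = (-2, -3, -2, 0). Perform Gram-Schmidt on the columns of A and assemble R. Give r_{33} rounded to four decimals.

r_{33} = 1.0480

a_1 = (2, 4, 2, 4); ‖a_1‖ = 6.3246, so q_1 = (0.3162, 0.6325, 0.3162, 0.6325).
q_1·a_2 = 0.3162·1 + 0.6325·0 + 0.3162·3 + 0.6325·(-4) = -1.2649.
u_2 = a_2 + 1.2649·q_1 = (1.4000, 0.8000, 3.4000, -3.2000).
‖u_2‖ = 4.9396, so q_2 = (0.2834, 0.1620, 0.6883, -0.6478).
q_1·a_3 = 0.3162·(-2) + 0.6325·(-3) + 0.3162·(-2) + 0.6325·0 = -3.1623; q_2·a_3 = 0.2834·(-2) + 0.1620·(-3) + 0.6883·(-2) + (-0.6478)·0 = -2.4293.
u_3 = a_3 + 3.1623·q_1 + 2.4293·q_2 = (-0.3115, -0.6066, 0.6721, 0.4262).
r_{33} = ‖u_3‖ = 1.0480.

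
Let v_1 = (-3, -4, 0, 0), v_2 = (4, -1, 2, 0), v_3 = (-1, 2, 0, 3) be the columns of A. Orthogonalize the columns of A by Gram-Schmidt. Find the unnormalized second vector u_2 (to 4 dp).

u_2 = (3.0400, -2.2800, 2.0000, 0.0000)

v_1 = (-3, -4, 0, 0); ‖v_1‖ = 5.0000, so q_1 = (-0.6000, -0.8000, 0.0000, 0.0000).
q_1·v_2 = (-0.6000)·4 + (-0.8000)·(-1) + 0.0000·2 + 0.0000·0 = -1.6000.
u_2 = v_2 + 1.6000·q_1 = (3.0400, -2.2800, 2.0000, 0.0000).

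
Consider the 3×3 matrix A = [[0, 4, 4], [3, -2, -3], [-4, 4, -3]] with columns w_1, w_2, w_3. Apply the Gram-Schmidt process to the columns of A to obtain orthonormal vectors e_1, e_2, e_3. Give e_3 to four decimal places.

w_1 = (0, 3, -4); ‖w_1‖ = 5.0000, so e_1 = (0.0000, 0.6000, -0.8000).
e_1·w_2 = 0.0000·4 + 0.6000·(-2) + (-0.8000)·4 = -4.4000.
u_2 = w_2 + 4.4000·e_1 = (4.0000, 0.6400, 0.4800).
‖u_2‖ = 4.0792, so e_2 = (0.9806, 0.1569, 0.1177).
e_1·w_3 = 0.0000·4 + 0.6000·(-3) + (-0.8000)·(-3) = 0.6000; e_2·w_3 = 0.9806·4 + 0.1569·(-3) + 0.1177·(-3) = 3.0986.
u_3 = w_3 − 0.6000·e_1 − 3.0986·e_2 = (0.9615, -3.8462, -2.8846).
‖u_3‖ = 4.9029, so e_3 = (0.1961, -0.7845, -0.5883).

e_3 = (0.1961, -0.7845, -0.5883)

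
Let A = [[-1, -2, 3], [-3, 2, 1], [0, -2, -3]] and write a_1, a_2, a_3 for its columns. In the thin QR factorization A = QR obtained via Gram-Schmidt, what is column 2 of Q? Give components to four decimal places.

a_1 = (-1, -3, 0); ‖a_1‖ = 3.1623, so q_1 = (-0.3162, -0.9487, 0.0000).
q_1·a_2 = (-0.3162)·(-2) + (-0.9487)·2 + 0.0000·(-2) = -1.2649.
u_2 = a_2 + 1.2649·q_1 = (-2.4000, 0.8000, -2.0000).
‖u_2‖ = 3.2249, so q_2 = (-0.7442, 0.2481, -0.6202).

q_2 = (-0.7442, 0.2481, -0.6202)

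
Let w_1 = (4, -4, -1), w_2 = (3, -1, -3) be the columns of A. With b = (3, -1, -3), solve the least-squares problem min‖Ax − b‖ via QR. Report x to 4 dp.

x = (0.0000, 1.0000)

w_1 = (4, -4, -1); ‖w_1‖ = 5.7446, so q_1 = (0.6963, -0.6963, -0.1741).
q_1·w_2 = 0.6963·3 + (-0.6963)·(-1) + (-0.1741)·(-3) = 3.3075.
u_2 = w_2 − 3.3075·q_1 = (0.6970, 1.3030, -2.4242).
‖u_2‖ = 2.8391, so q_2 = (0.2455, 0.4590, -0.8539).
Qᵀb = (3.3075, 2.8391).
Back-substitute: x_2 = 2.8391/2.8391 = 1.0000.
x_1 = (3.3075 − 3.3075·1.0000)/5.7446 = 0.0000.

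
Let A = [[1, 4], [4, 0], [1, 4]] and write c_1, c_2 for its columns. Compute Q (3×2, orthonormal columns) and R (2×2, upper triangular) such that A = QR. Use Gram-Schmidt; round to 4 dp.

Q = [[0.2357, 0.6667], [0.9428, -0.3333], [0.2357, 0.6667]], R = [[4.2426, 1.8856], [0.0000, 5.3333]]

c_1 = (1, 4, 1); ‖c_1‖ = 4.2426, so e_1 = (0.2357, 0.9428, 0.2357).
e_1·c_2 = 0.2357·4 + 0.9428·0 + 0.2357·4 = 1.8856.
u_2 = c_2 − 1.8856·e_1 = (3.5556, -1.7778, 3.5556).
‖u_2‖ = 5.3333, so e_2 = (0.6667, -0.3333, 0.6667).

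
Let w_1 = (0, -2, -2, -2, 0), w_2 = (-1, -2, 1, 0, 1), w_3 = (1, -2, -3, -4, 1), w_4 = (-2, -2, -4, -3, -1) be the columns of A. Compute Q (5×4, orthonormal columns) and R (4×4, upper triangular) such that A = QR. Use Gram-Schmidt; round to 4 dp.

q_1 = w_1/‖w_1‖ = (0, -2, -2, -2, 0)/3.4641 = (0.0000, -0.5774, -0.5774, -0.5774, 0.0000).
r_{12} = q_1·w_2 = 0.5774.
u_2 = w_2 − 0.5774·q_1 = (-1.0000, -1.6667, 1.3333, 0.3333, 1.0000).
‖u_2‖ = 2.5820, so q_2 = (-0.3873, -0.6455, 0.5164, 0.1291, 0.3873).
r_{13} = q_1·w_3 = 5.1962; r_{23} = q_2·w_3 = -0.7746.
u_3 = w_3 − 5.1962·q_1 + 0.7746·q_2 = (0.7000, 0.5000, 0.4000, -0.9000, 1.3000).
‖u_3‖ = 1.8439, so q_3 = (0.3796, 0.2712, 0.2169, -0.4881, 0.7050).
r_{14} = q_1·w_4 = 5.1962; r_{24} = q_2·w_4 = -0.7746; r_{34} = q_3·w_4 = -1.4100.
u_4 = w_4 − 5.1962·q_1 + 0.7746·q_2 + 1.4100·q_3 = (-1.7647, 0.8824, -0.2941, -0.5882, 0.2941).
‖u_4‖ = 2.1004, so q_4 = (-0.8402, 0.4201, -0.1400, -0.2801, 0.1400).

Q = [[0.0000, -0.3873, 0.3796, -0.8402], [-0.5774, -0.6455, 0.2712, 0.4201], [-0.5774, 0.5164, 0.2169, -0.1400], [-0.5774, 0.1291, -0.4881, -0.2801], [0.0000, 0.3873, 0.7050, 0.1400]], R = [[3.4641, 0.5774, 5.1962, 5.1962], [0.0000, 2.5820, -0.7746, -0.7746], [0.0000, 0.0000, 1.8439, -1.4100], [0.0000, 0.0000, 0.0000, 2.1004]]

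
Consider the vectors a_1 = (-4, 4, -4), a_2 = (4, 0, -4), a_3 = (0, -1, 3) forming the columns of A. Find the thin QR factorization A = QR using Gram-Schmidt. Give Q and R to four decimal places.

Q = [[-0.5774, 0.7071, 0.4082], [0.5774, 0.0000, 0.8165], [-0.5774, -0.7071, 0.4082]], R = [[6.9282, 0.0000, -2.3094], [0.0000, 5.6569, -2.1213], [0.0000, 0.0000, 0.4082]]

a_1 = (-4, 4, -4); ‖a_1‖ = 6.9282, so e_1 = (-0.5774, 0.5774, -0.5774).
e_1·a_2 = (-0.5774)·4 + 0.5774·0 + (-0.5774)·(-4) = 0.0000.
u_2 = a_2 + 0.0000·e_1 = (4.0000, 0.0000, -4.0000).
‖u_2‖ = 5.6569, so e_2 = (0.7071, 0.0000, -0.7071).
e_1·a_3 = (-0.5774)·0 + 0.5774·(-1) + (-0.5774)·3 = -2.3094; e_2·a_3 = 0.7071·0 + 0.0000·(-1) + (-0.7071)·3 = -2.1213.
u_3 = a_3 + 2.3094·e_1 + 2.1213·e_2 = (0.1667, 0.3333, 0.1667).
‖u_3‖ = 0.4082, so e_3 = (0.4082, 0.8165, 0.4082).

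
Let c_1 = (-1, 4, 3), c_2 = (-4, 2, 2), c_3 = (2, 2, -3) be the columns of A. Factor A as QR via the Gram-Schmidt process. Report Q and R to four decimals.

Q = [[-0.1961, -0.9738, -0.1155], [0.7845, -0.2265, 0.5774], [0.5883, -0.0226, -0.8083]], R = [[5.0990, 3.5301, -0.5883], [0.0000, 3.3968, -2.3325], [0.0000, 0.0000, 3.3486]]

c_1 = (-1, 4, 3); ‖c_1‖ = 5.0990, so q_1 = (-0.1961, 0.7845, 0.5883).
q_1·c_2 = (-0.1961)·(-4) + 0.7845·2 + 0.5883·2 = 3.5301.
u_2 = c_2 − 3.5301·q_1 = (-3.3077, -0.7692, -0.0769).
‖u_2‖ = 3.3968, so q_2 = (-0.9738, -0.2265, -0.0226).
q_1·c_3 = (-0.1961)·2 + 0.7845·2 + 0.5883·(-3) = -0.5883; q_2·c_3 = (-0.9738)·2 + (-0.2265)·2 + (-0.0226)·(-3) = -2.3325.
u_3 = c_3 + 0.5883·q_1 + 2.3325·q_2 = (-0.3867, 1.9333, -2.7067).
‖u_3‖ = 3.3486, so q_3 = (-0.1155, 0.5774, -0.8083).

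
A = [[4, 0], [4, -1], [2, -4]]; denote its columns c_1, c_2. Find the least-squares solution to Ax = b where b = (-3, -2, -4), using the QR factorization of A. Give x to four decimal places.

e_1 = c_1/‖c_1‖ = (4, 4, 2)/6.0000 = (0.6667, 0.6667, 0.3333).
r_{12} = e_1·c_2 = -2.0000.
u_2 = c_2 + 2.0000·e_1 = (1.3333, 0.3333, -3.3333).
‖u_2‖ = 3.6056, so e_2 = (0.3698, 0.0925, -0.9245).
Qᵀb = (-4.6667, 2.4037).
Back-substitute: x_2 = 2.4037/3.6056 = 0.6667.
x_1 = (-4.6667 + 2.0000·0.6667)/6.0000 = -0.5556.

x = (-0.5556, 0.6667)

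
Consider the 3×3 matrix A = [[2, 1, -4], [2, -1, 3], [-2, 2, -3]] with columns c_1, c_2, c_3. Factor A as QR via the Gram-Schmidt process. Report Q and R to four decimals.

Q = [[0.5774, 0.7715, -0.2673], [0.5774, -0.1543, 0.8018], [-0.5774, 0.6172, 0.5345]], R = [[3.4641, -1.1547, 1.1547], [0.0000, 2.1602, -5.4006], [0.0000, 0.0000, 1.8708]]

q_1 = c_1/‖c_1‖ = (2, 2, -2)/3.4641 = (0.5774, 0.5774, -0.5774).
r_{12} = q_1·c_2 = -1.1547.
u_2 = c_2 + 1.1547·q_1 = (1.6667, -0.3333, 1.3333).
‖u_2‖ = 2.1602, so q_2 = (0.7715, -0.1543, 0.6172).
r_{13} = q_1·c_3 = 1.1547; r_{23} = q_2·c_3 = -5.4006.
u_3 = c_3 − 1.1547·q_1 + 5.4006·q_2 = (-0.5000, 1.5000, 1.0000).
‖u_3‖ = 1.8708, so q_3 = (-0.2673, 0.8018, 0.5345).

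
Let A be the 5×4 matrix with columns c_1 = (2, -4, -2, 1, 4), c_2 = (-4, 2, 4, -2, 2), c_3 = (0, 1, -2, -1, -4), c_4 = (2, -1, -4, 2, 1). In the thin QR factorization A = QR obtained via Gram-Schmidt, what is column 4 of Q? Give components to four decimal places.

e_4 = (-0.2788, 0.5885, -0.5808, 0.3377, 0.3531)

c_1 = (2, -4, -2, 1, 4); ‖c_1‖ = 6.4031, so e_1 = (0.3123, -0.6247, -0.3123, 0.1562, 0.6247).
e_1·c_2 = 0.3123·(-4) + (-0.6247)·2 + (-0.3123)·4 + 0.1562·(-2) + 0.6247·2 = -2.8111.
u_2 = c_2 + 2.8111·e_1 = (-3.1220, 0.2439, 3.1220, -1.5610, 3.7561).
‖u_2‖ = 6.0081, so e_2 = (-0.5196, 0.0406, 0.5196, -0.2598, 0.6252).
e_1·c_3 = 0.3123·0 + (-0.6247)·1 + (-0.3123)·(-2) + 0.1562·(-1) + 0.6247·(-4) = -2.6550; e_2·c_3 = (-0.5196)·0 + 0.0406·1 + 0.5196·(-2) + (-0.2598)·(-1) + 0.6252·(-4) = -3.2395.
u_3 = c_3 + 2.6550·e_1 + 3.2395·e_2 = (-0.8541, -0.5270, -1.1459, -1.4270, -0.3162).
‖u_3‖ = 2.1111, so e_3 = (-0.4046, -0.2496, -0.5428, -0.6760, -0.1498).
e_1·c_4 = 0.3123·2 + (-0.6247)·(-1) + (-0.3123)·(-4) + 0.1562·2 + 0.6247·1 = 3.4358; e_2·c_4 = (-0.5196)·2 + 0.0406·(-1) + 0.5196·(-4) + (-0.2598)·2 + 0.6252·1 = -3.0528; e_3·c_4 = (-0.4046)·2 + (-0.2496)·(-1) + (-0.5428)·(-4) + (-0.6760)·2 + (-0.1498)·1 = 0.1101.
u_4 = c_4 − 3.4358·e_1 + 3.0528·e_2 − 0.1101·e_3 = (-0.6149, 1.2978, -1.2808, 0.7447, 0.7787).
‖u_4‖ = 2.2053, so e_4 = (-0.2788, 0.5885, -0.5808, 0.3377, 0.3531).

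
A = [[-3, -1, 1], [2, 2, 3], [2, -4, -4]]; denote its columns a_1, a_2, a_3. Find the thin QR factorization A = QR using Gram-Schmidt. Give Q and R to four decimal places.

a_1 = (-3, 2, 2); ‖a_1‖ = 4.1231, so e_1 = (-0.7276, 0.4851, 0.4851).
e_1·a_2 = (-0.7276)·(-1) + 0.4851·2 + 0.4851·(-4) = -0.2425.
u_2 = a_2 + 0.2425·e_1 = (-1.1765, 2.1176, -3.8824).
‖u_2‖ = 4.5762, so e_2 = (-0.2571, 0.4628, -0.8484).
e_1·a_3 = (-0.7276)·1 + 0.4851·3 + 0.4851·(-4) = -1.2127; e_2·a_3 = (-0.2571)·1 + 0.4628·3 + (-0.8484)·(-4) = 4.5247.
u_3 = a_3 + 1.2127·e_1 − 4.5247·e_2 = (1.2809, 1.4944, 0.4270).
‖u_3‖ = 2.0140, so e_3 = (0.6360, 0.7420, 0.2120).

Q = [[-0.7276, -0.2571, 0.6360], [0.4851, 0.4628, 0.7420], [0.4851, -0.8484, 0.2120]], R = [[4.1231, -0.2425, -1.2127], [0.0000, 4.5762, 4.5247], [0.0000, 0.0000, 2.0140]]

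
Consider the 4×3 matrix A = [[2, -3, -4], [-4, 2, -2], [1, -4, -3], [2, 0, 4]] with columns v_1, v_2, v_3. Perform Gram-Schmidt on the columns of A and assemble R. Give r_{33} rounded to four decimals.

v_1 = (2, -4, 1, 2); ‖v_1‖ = 5.0000, so e_1 = (0.4000, -0.8000, 0.2000, 0.4000).
e_1·v_2 = 0.4000·(-3) + (-0.8000)·2 + 0.2000·(-4) + 0.4000·0 = -3.6000.
u_2 = v_2 + 3.6000·e_1 = (-1.5600, -0.8800, -3.2800, 1.4400).
‖u_2‖ = 4.0050, so e_2 = (-0.3895, -0.2197, -0.8190, 0.3596).
e_1·v_3 = 0.4000·(-4) + (-0.8000)·(-2) + 0.2000·(-3) + 0.4000·4 = 1.0000; e_2·v_3 = (-0.3895)·(-4) + (-0.2197)·(-2) + (-0.8190)·(-3) + 0.3596·4 = 5.8926.
u_3 = v_3 − 1.0000·e_1 − 5.8926·e_2 = (-2.1047, 0.0948, 1.6259, 1.4813).
r_{33} = ‖u_3‖ = 3.0458.

r_{33} = 3.0458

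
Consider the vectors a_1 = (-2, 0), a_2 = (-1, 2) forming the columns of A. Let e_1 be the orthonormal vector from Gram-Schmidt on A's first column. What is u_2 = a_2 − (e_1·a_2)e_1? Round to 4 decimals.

a_1 = (-2, 0); ‖a_1‖ = 2.0000, so e_1 = (-1.0000, 0.0000).
e_1·a_2 = (-1.0000)·(-1) + 0.0000·2 = 1.0000.
u_2 = a_2 − 1.0000·e_1 = (0.0000, 2.0000).

u_2 = (0.0000, 2.0000)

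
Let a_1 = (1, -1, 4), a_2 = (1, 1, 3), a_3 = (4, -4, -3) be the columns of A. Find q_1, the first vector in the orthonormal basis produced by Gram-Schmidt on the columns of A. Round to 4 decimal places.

q_1 = (0.2357, -0.2357, 0.9428)

a_1 = (1, -1, 4); ‖a_1‖ = 4.2426, so q_1 = (0.2357, -0.2357, 0.9428).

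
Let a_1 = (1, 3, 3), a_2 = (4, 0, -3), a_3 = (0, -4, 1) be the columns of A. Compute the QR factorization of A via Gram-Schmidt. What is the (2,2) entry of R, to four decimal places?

a_1 = (1, 3, 3); ‖a_1‖ = 4.3589, so e_1 = (0.2294, 0.6882, 0.6882).
e_1·a_2 = 0.2294·4 + 0.6882·0 + 0.6882·(-3) = -1.1471.
u_2 = a_2 + 1.1471·e_1 = (4.2632, 0.7895, -2.2105).
r_{22} = ‖u_2‖ = 4.8666.

r_{22} = 4.8666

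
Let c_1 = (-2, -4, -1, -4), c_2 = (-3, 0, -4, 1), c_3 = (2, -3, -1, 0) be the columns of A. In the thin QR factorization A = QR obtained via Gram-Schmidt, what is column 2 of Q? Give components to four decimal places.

q_2 = (-0.5348, 0.1297, -0.7672, 0.3296)

c_1 = (-2, -4, -1, -4); ‖c_1‖ = 6.0828, so q_1 = (-0.3288, -0.6576, -0.1644, -0.6576).
q_1·c_2 = (-0.3288)·(-3) + (-0.6576)·0 + (-0.1644)·(-4) + (-0.6576)·1 = 0.9864.
u_2 = c_2 − 0.9864·q_1 = (-2.6757, 0.6486, -3.8378, 1.6486).
‖u_2‖ = 5.0027, so q_2 = (-0.5348, 0.1297, -0.7672, 0.3296).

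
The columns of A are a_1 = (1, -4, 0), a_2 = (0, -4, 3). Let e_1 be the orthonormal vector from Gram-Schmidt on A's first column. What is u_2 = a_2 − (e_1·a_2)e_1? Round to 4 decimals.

u_2 = (-0.9412, -0.2353, 3.0000)

a_1 = (1, -4, 0); ‖a_1‖ = 4.1231, so e_1 = (0.2425, -0.9701, 0.0000).
e_1·a_2 = 0.2425·0 + (-0.9701)·(-4) + 0.0000·3 = 3.8806.
u_2 = a_2 − 3.8806·e_1 = (-0.9412, -0.2353, 3.0000).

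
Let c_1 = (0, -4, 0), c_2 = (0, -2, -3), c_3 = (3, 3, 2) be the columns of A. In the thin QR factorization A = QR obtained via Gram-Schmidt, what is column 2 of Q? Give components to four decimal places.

e_1 = c_1/‖c_1‖ = (0, -4, 0)/4.0000 = (0.0000, -1.0000, 0.0000).
r_{12} = e_1·c_2 = 2.0000.
u_2 = c_2 − 2.0000·e_1 = (0.0000, 0.0000, -3.0000).
‖u_2‖ = 3.0000, so e_2 = (0.0000, 0.0000, -1.0000).

e_2 = (0.0000, 0.0000, -1.0000)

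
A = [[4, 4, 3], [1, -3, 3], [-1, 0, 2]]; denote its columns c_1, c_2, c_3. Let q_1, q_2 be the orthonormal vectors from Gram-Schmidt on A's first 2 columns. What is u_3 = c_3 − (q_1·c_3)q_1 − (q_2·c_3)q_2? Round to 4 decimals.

q_1 = c_1/‖c_1‖ = (4, 1, -1)/4.2426 = (0.9428, 0.2357, -0.2357).
r_{12} = q_1·c_2 = 3.0641.
u_2 = c_2 − 3.0641·q_1 = (1.1111, -3.7222, 0.7222).
‖u_2‖ = 3.9511, so q_2 = (0.2812, -0.9421, 0.1828).
r_{13} = q_1·c_3 = 3.0641; r_{23} = q_2·c_3 = -1.6170.
u_3 = c_3 − 3.0641·q_1 + 1.6170·q_2 = (0.5658, 0.7544, 3.0178).

u_3 = (0.5658, 0.7544, 3.0178)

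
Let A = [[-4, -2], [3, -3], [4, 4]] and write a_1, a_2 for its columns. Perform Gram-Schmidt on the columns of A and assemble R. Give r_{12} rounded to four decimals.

r_{12} = 2.3426

a_1 = (-4, 3, 4); ‖a_1‖ = 6.4031, so q_1 = (-0.6247, 0.4685, 0.6247).
r_{12} = q_1·a_2 = 2.3426.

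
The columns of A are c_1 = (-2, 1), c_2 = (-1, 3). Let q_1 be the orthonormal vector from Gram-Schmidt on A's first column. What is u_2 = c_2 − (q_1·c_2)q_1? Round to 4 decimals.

u_2 = (1.0000, 2.0000)

c_1 = (-2, 1); ‖c_1‖ = 2.2361, so q_1 = (-0.8944, 0.4472).
q_1·c_2 = (-0.8944)·(-1) + 0.4472·3 = 2.2361.
u_2 = c_2 − 2.2361·q_1 = (1.0000, 2.0000).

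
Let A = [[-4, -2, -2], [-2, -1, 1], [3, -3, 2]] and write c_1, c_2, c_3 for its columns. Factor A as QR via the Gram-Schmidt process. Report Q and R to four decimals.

q_1 = c_1/‖c_1‖ = (-4, -2, 3)/5.3852 = (-0.7428, -0.3714, 0.5571).
r_{12} = q_1·c_2 = 0.1857.
u_2 = c_2 − 0.1857·q_1 = (-1.8621, -0.9310, -3.1034).
‖u_2‖ = 3.7370, so q_2 = (-0.4983, -0.2491, -0.8305).
r_{13} = q_1·c_3 = 2.2283; r_{23} = q_2·c_3 = -0.9135.
u_3 = c_3 − 2.2283·q_1 + 0.9135·q_2 = (-0.8000, 1.6000, 0.0000).
‖u_3‖ = 1.7889, so q_3 = (-0.4472, 0.8944, 0.0000).

Q = [[-0.7428, -0.4983, -0.4472], [-0.3714, -0.2491, 0.8944], [0.5571, -0.8305, 0.0000]], R = [[5.3852, 0.1857, 2.2283], [0.0000, 3.7370, -0.9135], [0.0000, 0.0000, 1.7889]]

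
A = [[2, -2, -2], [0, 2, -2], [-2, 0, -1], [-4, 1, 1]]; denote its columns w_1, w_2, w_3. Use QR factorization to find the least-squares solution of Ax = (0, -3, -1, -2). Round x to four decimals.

w_1 = (2, 0, -2, -4); ‖w_1‖ = 4.8990, so e_1 = (0.4082, 0.0000, -0.4082, -0.8165).
e_1·w_2 = 0.4082·(-2) + 0.0000·2 + (-0.4082)·0 + (-0.8165)·1 = -1.6330.
u_2 = w_2 + 1.6330·e_1 = (-1.3333, 2.0000, -0.6667, -0.3333).
‖u_2‖ = 2.5166, so e_2 = (-0.5298, 0.7947, -0.2649, -0.1325).
e_1·w_3 = 0.4082·(-2) + 0.0000·(-2) + (-0.4082)·(-1) + (-0.8165)·1 = -1.2247; e_2·w_3 = (-0.5298)·(-2) + 0.7947·(-2) + (-0.2649)·(-1) + (-0.1325)·1 = -0.3974.
u_3 = w_3 + 1.2247·e_1 + 0.3974·e_2 = (-1.7105, -1.6842, -1.6053, -0.0526).
‖u_3‖ = 2.8883, so e_3 = (-0.5922, -0.5831, -0.5558, -0.0182).
Qᵀb = (2.0412, -1.8543, 2.3416).
Back-substitute: x_3 = 2.3416/2.8883 = 0.8107.
x_2 = (-1.8543 + 0.3974·0.8107)/2.5166 = -0.6088.
x_1 = (2.0412 + 1.6330·(-0.6088) + 1.2247·0.8107)/4.8990 = 0.4164.

x = (0.4164, -0.6088, 0.8107)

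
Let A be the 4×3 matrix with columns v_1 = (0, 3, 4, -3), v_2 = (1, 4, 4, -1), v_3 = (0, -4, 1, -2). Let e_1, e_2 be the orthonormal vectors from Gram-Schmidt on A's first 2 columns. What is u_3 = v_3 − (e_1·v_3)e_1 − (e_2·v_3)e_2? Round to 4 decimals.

u_3 = (1.4256, -2.0205, 1.7385, 0.2974)

v_1 = (0, 3, 4, -3); ‖v_1‖ = 5.8310, so e_1 = (0.0000, 0.5145, 0.6860, -0.5145).
e_1·v_2 = 0.0000·1 + 0.5145·4 + 0.6860·4 + (-0.5145)·(-1) = 5.3165.
u_2 = v_2 − 5.3165·e_1 = (1.0000, 1.2647, 0.3529, 1.7353).
‖u_2‖ = 2.3948, so e_2 = (0.4176, 0.5281, 0.1474, 0.7246).
e_1·v_3 = 0.0000·0 + 0.5145·(-4) + 0.6860·1 + (-0.5145)·(-2) = -0.3430; e_2·v_3 = 0.4176·0 + 0.5281·(-4) + 0.1474·1 + 0.7246·(-2) = -3.4142.
u_3 = v_3 + 0.3430·e_1 + 3.4142·e_2 = (1.4256, -2.0205, 1.7385, 0.2974).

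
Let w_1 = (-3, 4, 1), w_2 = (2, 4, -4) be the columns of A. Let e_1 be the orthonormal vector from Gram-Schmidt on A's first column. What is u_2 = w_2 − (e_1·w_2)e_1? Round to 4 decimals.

w_1 = (-3, 4, 1); ‖w_1‖ = 5.0990, so e_1 = (-0.5883, 0.7845, 0.1961).
e_1·w_2 = (-0.5883)·2 + 0.7845·4 + 0.1961·(-4) = 1.1767.
u_2 = w_2 − 1.1767·e_1 = (2.6923, 3.0769, -4.2308).

u_2 = (2.6923, 3.0769, -4.2308)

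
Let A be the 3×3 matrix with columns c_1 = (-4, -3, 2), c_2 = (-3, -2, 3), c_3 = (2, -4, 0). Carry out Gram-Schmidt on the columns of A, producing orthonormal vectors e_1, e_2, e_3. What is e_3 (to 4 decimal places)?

c_1 = (-4, -3, 2); ‖c_1‖ = 5.3852, so e_1 = (-0.7428, -0.5571, 0.3714).
e_1·c_2 = (-0.7428)·(-3) + (-0.5571)·(-2) + 0.3714·3 = 4.4567.
u_2 = c_2 − 4.4567·e_1 = (0.3103, 0.4828, 1.3448).
‖u_2‖ = 1.4622, so e_2 = (0.2122, 0.3302, 0.9197).
e_1·c_3 = (-0.7428)·2 + (-0.5571)·(-4) + 0.3714·0 = 0.7428; e_2·c_3 = 0.2122·2 + 0.3302·(-4) + 0.9197·0 = -0.8962.
u_3 = c_3 − 0.7428·e_1 + 0.8962·e_2 = (2.7419, -3.2903, 0.5484).
‖u_3‖ = 4.3180, so e_3 = (0.6350, -0.7620, 0.1270).

e_3 = (0.6350, -0.7620, 0.1270)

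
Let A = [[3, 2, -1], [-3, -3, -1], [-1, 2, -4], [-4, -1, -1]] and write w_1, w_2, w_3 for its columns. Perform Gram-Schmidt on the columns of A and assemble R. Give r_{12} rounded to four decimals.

e_1 = w_1/‖w_1‖ = (3, -3, -1, -4)/5.9161 = (0.5071, -0.5071, -0.1690, -0.6761).
r_{12} = e_1·w_2 = 2.8735.

r_{12} = 2.8735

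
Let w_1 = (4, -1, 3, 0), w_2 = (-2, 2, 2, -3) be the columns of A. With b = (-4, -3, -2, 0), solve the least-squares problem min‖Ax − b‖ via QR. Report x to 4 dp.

x = (-0.7679, -0.2415)

w_1 = (4, -1, 3, 0); ‖w_1‖ = 5.0990, so e_1 = (0.7845, -0.1961, 0.5883, 0.0000).
e_1·w_2 = 0.7845·(-2) + (-0.1961)·2 + 0.5883·2 + 0.0000·(-3) = -0.7845.
u_2 = w_2 + 0.7845·e_1 = (-1.3846, 1.8462, 2.4615, -3.0000).
‖u_2‖ = 4.5149, so e_2 = (-0.3067, 0.4089, 0.5452, -0.6645).
Qᵀb = (-3.7262, -1.0904).
Back-substitute: x_2 = -1.0904/4.5149 = -0.2415.
x_1 = (-3.7262 + 0.7845·(-0.2415))/5.0990 = -0.7679.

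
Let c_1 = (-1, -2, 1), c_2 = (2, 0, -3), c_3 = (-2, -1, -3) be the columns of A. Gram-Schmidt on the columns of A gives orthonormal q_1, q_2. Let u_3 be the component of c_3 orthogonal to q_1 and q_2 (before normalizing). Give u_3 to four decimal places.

u_3 = (-2.6038, 0.4340, -1.7358)

c_1 = (-1, -2, 1); ‖c_1‖ = 2.4495, so q_1 = (-0.4082, -0.8165, 0.4082).
q_1·c_2 = (-0.4082)·2 + (-0.8165)·0 + 0.4082·(-3) = -2.0412.
u_2 = c_2 + 2.0412·q_1 = (1.1667, -1.6667, -2.1667).
‖u_2‖ = 2.9721, so q_2 = (0.3925, -0.5608, -0.7290).
q_1·c_3 = (-0.4082)·(-2) + (-0.8165)·(-1) + 0.4082·(-3) = 0.4082; q_2·c_3 = 0.3925·(-2) + (-0.5608)·(-1) + (-0.7290)·(-3) = 1.9627.
u_3 = c_3 − 0.4082·q_1 − 1.9627·q_2 = (-2.6038, 0.4340, -1.7358).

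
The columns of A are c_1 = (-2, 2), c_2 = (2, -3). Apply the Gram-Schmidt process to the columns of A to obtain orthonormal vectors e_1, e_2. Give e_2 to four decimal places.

e_2 = (-0.7071, -0.7071)

e_1 = c_1/‖c_1‖ = (-2, 2)/2.8284 = (-0.7071, 0.7071).
r_{12} = e_1·c_2 = -3.5355.
u_2 = c_2 + 3.5355·e_1 = (-0.5000, -0.5000).
‖u_2‖ = 0.7071, so e_2 = (-0.7071, -0.7071).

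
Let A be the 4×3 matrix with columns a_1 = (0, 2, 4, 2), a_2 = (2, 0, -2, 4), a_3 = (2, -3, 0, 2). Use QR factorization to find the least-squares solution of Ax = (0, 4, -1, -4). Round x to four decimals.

x = (-0.2692, 0.0321, -1.2308)

a_1 = (0, 2, 4, 2); ‖a_1‖ = 4.8990, so q_1 = (0.0000, 0.4082, 0.8165, 0.4082).
q_1·a_2 = 0.0000·2 + 0.4082·0 + 0.8165·(-2) + 0.4082·4 = 0.0000.
u_2 = a_2 + 0.0000·q_1 = (2.0000, 0.0000, -2.0000, 4.0000).
‖u_2‖ = 4.8990, so q_2 = (0.4082, 0.0000, -0.4082, 0.8165).
q_1·a_3 = 0.0000·2 + 0.4082·(-3) + 0.8165·0 + 0.4082·2 = -0.4082; q_2·a_3 = 0.4082·2 + 0.0000·(-3) + (-0.4082)·0 + 0.8165·2 = 2.4495.
u_3 = a_3 + 0.4082·q_1 − 2.4495·q_2 = (1.0000, -2.8333, 1.3333, 0.1667).
‖u_3‖ = 3.2914, so q_3 = (0.3038, -0.8608, 0.4051, 0.0506).
Qᵀb = (-0.8165, -2.8577, -4.0510).
Back-substitute: x_3 = -4.0510/3.2914 = -1.2308.
x_2 = (-2.8577 − 2.4495·(-1.2308))/4.8990 = 0.0321.
x_1 = (-0.8165 + 0.0000·0.0321 + 0.4082·(-1.2308))/4.8990 = -0.2692.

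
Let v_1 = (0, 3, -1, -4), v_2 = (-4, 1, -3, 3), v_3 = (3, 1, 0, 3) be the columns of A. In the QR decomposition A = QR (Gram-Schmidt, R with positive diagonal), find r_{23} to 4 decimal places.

r_{23} = -0.7032

v_1 = (0, 3, -1, -4); ‖v_1‖ = 5.0990, so e_1 = (0.0000, 0.5883, -0.1961, -0.7845).
e_1·v_2 = 0.0000·(-4) + 0.5883·1 + (-0.1961)·(-3) + (-0.7845)·3 = -1.1767.
u_2 = v_2 + 1.1767·e_1 = (-4.0000, 1.6923, -3.2308, 2.0769).
‖u_2‖ = 5.7979, so e_2 = (-0.6899, 0.2919, -0.5572, 0.3582).
r_{23} = e_2·v_3 = -0.7032.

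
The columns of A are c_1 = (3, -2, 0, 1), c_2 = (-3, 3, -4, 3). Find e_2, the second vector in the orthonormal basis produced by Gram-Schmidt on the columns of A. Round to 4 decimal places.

e_2 = (-0.0749, 0.2248, -0.6993, 0.6744)

c_1 = (3, -2, 0, 1); ‖c_1‖ = 3.7417, so e_1 = (0.8018, -0.5345, 0.0000, 0.2673).
e_1·c_2 = 0.8018·(-3) + (-0.5345)·3 + 0.0000·(-4) + 0.2673·3 = -3.2071.
u_2 = c_2 + 3.2071·e_1 = (-0.4286, 1.2857, -4.0000, 3.8571).
‖u_2‖ = 5.7196, so e_2 = (-0.0749, 0.2248, -0.6993, 0.6744).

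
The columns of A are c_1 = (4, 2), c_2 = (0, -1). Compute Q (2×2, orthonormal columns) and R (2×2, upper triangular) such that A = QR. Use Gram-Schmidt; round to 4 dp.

Q = [[0.8944, 0.4472], [0.4472, -0.8944]], R = [[4.4721, -0.4472], [0.0000, 0.8944]]

c_1 = (4, 2); ‖c_1‖ = 4.4721, so q_1 = (0.8944, 0.4472).
q_1·c_2 = 0.8944·0 + 0.4472·(-1) = -0.4472.
u_2 = c_2 + 0.4472·q_1 = (0.4000, -0.8000).
‖u_2‖ = 0.8944, so q_2 = (0.4472, -0.8944).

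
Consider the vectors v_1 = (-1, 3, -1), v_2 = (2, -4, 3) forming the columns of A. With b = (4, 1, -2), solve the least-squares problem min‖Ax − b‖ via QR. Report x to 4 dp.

x = (-0.1667, -0.1667)

v_1 = (-1, 3, -1); ‖v_1‖ = 3.3166, so q_1 = (-0.3015, 0.9045, -0.3015).
q_1·v_2 = (-0.3015)·2 + 0.9045·(-4) + (-0.3015)·3 = -5.1257.
u_2 = v_2 + 5.1257·q_1 = (0.4545, 0.6364, 1.4545).
‖u_2‖ = 1.6514, so q_2 = (0.2752, 0.3853, 0.8808).
Qᵀb = (0.3015, -0.2752).
Back-substitute: x_2 = -0.2752/1.6514 = -0.1667.
x_1 = (0.3015 + 5.1257·(-0.1667))/3.3166 = -0.1667.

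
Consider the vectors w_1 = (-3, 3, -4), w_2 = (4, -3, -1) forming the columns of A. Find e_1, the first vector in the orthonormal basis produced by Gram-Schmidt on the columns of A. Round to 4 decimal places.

w_1 = (-3, 3, -4); ‖w_1‖ = 5.8310, so e_1 = (-0.5145, 0.5145, -0.6860).

e_1 = (-0.5145, 0.5145, -0.6860)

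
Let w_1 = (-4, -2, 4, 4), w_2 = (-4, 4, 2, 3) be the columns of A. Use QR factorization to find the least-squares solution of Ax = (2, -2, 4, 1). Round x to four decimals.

x = (0.5527, -0.4550)

w_1 = (-4, -2, 4, 4); ‖w_1‖ = 7.2111, so e_1 = (-0.5547, -0.2774, 0.5547, 0.5547).
e_1·w_2 = (-0.5547)·(-4) + (-0.2774)·4 + 0.5547·2 + 0.5547·3 = 3.8829.
u_2 = w_2 − 3.8829·e_1 = (-1.8462, 5.0769, -0.1538, 0.8462).
‖u_2‖ = 5.4702, so e_2 = (-0.3375, 0.9281, -0.0281, 0.1547).
Qᵀb = (2.2188, -2.4890).
Back-substitute: x_2 = -2.4890/5.4702 = -0.4550.
x_1 = (2.2188 − 3.8829·(-0.4550))/7.2111 = 0.5527.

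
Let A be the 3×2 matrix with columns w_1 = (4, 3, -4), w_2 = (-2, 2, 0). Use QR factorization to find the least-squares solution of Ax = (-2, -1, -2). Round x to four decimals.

x = (-0.0617, 0.2346)

w_1 = (4, 3, -4); ‖w_1‖ = 6.4031, so e_1 = (0.6247, 0.4685, -0.6247).
e_1·w_2 = 0.6247·(-2) + 0.4685·2 + (-0.6247)·0 = -0.3123.
u_2 = w_2 + 0.3123·e_1 = (-1.8049, 2.1463, -0.1951).
‖u_2‖ = 2.8111, so e_2 = (-0.6420, 0.7635, -0.0694).
Qᵀb = (-0.4685, 0.6594).
Back-substitute: x_2 = 0.6594/2.8111 = 0.2346.
x_1 = (-0.4685 + 0.3123·0.2346)/6.4031 = -0.0617.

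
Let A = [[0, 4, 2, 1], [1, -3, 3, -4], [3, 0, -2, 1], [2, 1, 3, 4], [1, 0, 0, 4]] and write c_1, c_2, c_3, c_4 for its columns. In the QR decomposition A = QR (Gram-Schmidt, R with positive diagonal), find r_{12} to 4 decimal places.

r_{12} = -0.2582

c_1 = (0, 1, 3, 2, 1); ‖c_1‖ = 3.8730, so q_1 = (0.0000, 0.2582, 0.7746, 0.5164, 0.2582).
r_{12} = q_1·c_2 = -0.2582.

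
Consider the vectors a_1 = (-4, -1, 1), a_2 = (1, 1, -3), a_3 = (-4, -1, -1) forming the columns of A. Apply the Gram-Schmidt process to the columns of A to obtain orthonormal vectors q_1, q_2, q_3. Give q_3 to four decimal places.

a_1 = (-4, -1, 1); ‖a_1‖ = 4.2426, so q_1 = (-0.9428, -0.2357, 0.2357).
q_1·a_2 = (-0.9428)·1 + (-0.2357)·1 + 0.2357·(-3) = -1.8856.
u_2 = a_2 + 1.8856·q_1 = (-0.7778, 0.5556, -2.5556).
‖u_2‖ = 2.7285, so q_2 = (-0.2851, 0.2036, -0.9366).
q_1·a_3 = (-0.9428)·(-4) + (-0.2357)·(-1) + 0.2357·(-1) = 3.7712; q_2·a_3 = (-0.2851)·(-4) + 0.2036·(-1) + (-0.9366)·(-1) = 1.8733.
u_3 = a_3 − 3.7712·q_1 − 1.8733·q_2 = (0.0896, -0.4925, -0.1343).
‖u_3‖ = 0.5183, so q_3 = (0.1728, -0.9503, -0.2592).

q_3 = (0.1728, -0.9503, -0.2592)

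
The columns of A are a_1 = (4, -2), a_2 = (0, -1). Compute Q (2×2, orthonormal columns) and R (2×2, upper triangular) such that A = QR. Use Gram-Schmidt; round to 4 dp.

a_1 = (4, -2); ‖a_1‖ = 4.4721, so e_1 = (0.8944, -0.4472).
e_1·a_2 = 0.8944·0 + (-0.4472)·(-1) = 0.4472.
u_2 = a_2 − 0.4472·e_1 = (-0.4000, -0.8000).
‖u_2‖ = 0.8944, so e_2 = (-0.4472, -0.8944).

Q = [[0.8944, -0.4472], [-0.4472, -0.8944]], R = [[4.4721, 0.4472], [0.0000, 0.8944]]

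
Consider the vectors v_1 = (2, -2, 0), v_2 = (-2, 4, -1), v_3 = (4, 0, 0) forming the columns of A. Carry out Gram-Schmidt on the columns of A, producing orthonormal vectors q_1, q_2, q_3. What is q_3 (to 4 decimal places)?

q_3 = (0.4082, 0.4082, 0.8165)

v_1 = (2, -2, 0); ‖v_1‖ = 2.8284, so q_1 = (0.7071, -0.7071, 0.0000).
q_1·v_2 = 0.7071·(-2) + (-0.7071)·4 + 0.0000·(-1) = -4.2426.
u_2 = v_2 + 4.2426·q_1 = (1.0000, 1.0000, -1.0000).
‖u_2‖ = 1.7321, so q_2 = (0.5774, 0.5774, -0.5774).
q_1·v_3 = 0.7071·4 + (-0.7071)·0 + 0.0000·0 = 2.8284; q_2·v_3 = 0.5774·4 + 0.5774·0 + (-0.5774)·0 = 2.3094.
u_3 = v_3 − 2.8284·q_1 − 2.3094·q_2 = (0.6667, 0.6667, 1.3333).
‖u_3‖ = 1.6330, so q_3 = (0.4082, 0.4082, 0.8165).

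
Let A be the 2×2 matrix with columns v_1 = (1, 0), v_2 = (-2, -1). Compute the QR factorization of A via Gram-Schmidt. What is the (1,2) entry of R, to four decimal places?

q_1 = v_1/‖v_1‖ = (1, 0)/1.0000 = (1.0000, 0.0000).
r_{12} = q_1·v_2 = -2.0000.

r_{12} = -2.0000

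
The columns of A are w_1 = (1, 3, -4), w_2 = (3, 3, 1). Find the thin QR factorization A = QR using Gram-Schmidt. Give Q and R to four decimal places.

Q = [[0.1961, 0.6620], [0.5883, 0.5107], [-0.7845, 0.5485]], R = [[5.0990, 1.5689], [0.0000, 4.0668]]

w_1 = (1, 3, -4); ‖w_1‖ = 5.0990, so e_1 = (0.1961, 0.5883, -0.7845).
e_1·w_2 = 0.1961·3 + 0.5883·3 + (-0.7845)·1 = 1.5689.
u_2 = w_2 − 1.5689·e_1 = (2.6923, 2.0769, 2.2308).
‖u_2‖ = 4.0668, so e_2 = (0.6620, 0.5107, 0.5485).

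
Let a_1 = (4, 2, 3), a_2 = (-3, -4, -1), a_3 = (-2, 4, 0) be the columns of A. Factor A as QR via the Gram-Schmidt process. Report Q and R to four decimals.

Q = [[0.7428, 0.0619, -0.6667], [0.3714, -0.8666, 0.3333], [0.5571, 0.4952, 0.6667]], R = [[5.3852, -4.2710, 0.0000], [0.0000, 2.7854, -3.5901], [0.0000, 0.0000, 2.6667]]

a_1 = (4, 2, 3); ‖a_1‖ = 5.3852, so e_1 = (0.7428, 0.3714, 0.5571).
e_1·a_2 = 0.7428·(-3) + 0.3714·(-4) + 0.5571·(-1) = -4.2710.
u_2 = a_2 + 4.2710·e_1 = (0.1724, -2.4138, 1.3793).
‖u_2‖ = 2.7854, so e_2 = (0.0619, -0.8666, 0.4952).
e_1·a_3 = 0.7428·(-2) + 0.3714·4 + 0.5571·0 = 0.0000; e_2·a_3 = 0.0619·(-2) + (-0.8666)·4 + 0.4952·0 = -3.5901.
u_3 = a_3 + 0.0000·e_1 + 3.5901·e_2 = (-1.7778, 0.8889, 1.7778).
‖u_3‖ = 2.6667, so e_3 = (-0.6667, 0.3333, 0.6667).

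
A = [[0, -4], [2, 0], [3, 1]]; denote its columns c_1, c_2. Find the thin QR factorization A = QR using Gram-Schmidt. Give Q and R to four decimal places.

Q = [[0.0000, -0.9905], [0.5547, -0.1143], [0.8321, 0.0762]], R = [[3.6056, 0.8321], [0.0000, 4.0383]]

c_1 = (0, 2, 3); ‖c_1‖ = 3.6056, so q_1 = (0.0000, 0.5547, 0.8321).
q_1·c_2 = 0.0000·(-4) + 0.5547·0 + 0.8321·1 = 0.8321.
u_2 = c_2 − 0.8321·q_1 = (-4.0000, -0.4615, 0.3077).
‖u_2‖ = 4.0383, so q_2 = (-0.9905, -0.1143, 0.0762).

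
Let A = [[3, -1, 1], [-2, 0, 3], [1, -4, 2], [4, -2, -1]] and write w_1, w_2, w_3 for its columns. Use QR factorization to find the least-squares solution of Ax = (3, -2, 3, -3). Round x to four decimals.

x = (-0.0053, -0.3548, 0.2327)

e_1 = w_1/‖w_1‖ = (3, -2, 1, 4)/5.4772 = (0.5477, -0.3651, 0.1826, 0.7303).
r_{12} = e_1·w_2 = -2.7386.
u_2 = w_2 + 2.7386·e_1 = (0.5000, -1.0000, -3.5000, 0.0000).
‖u_2‖ = 3.6742, so e_2 = (0.1361, -0.2722, -0.9526, 0.0000).
r_{13} = e_1·w_3 = -0.9129; r_{23} = e_2·w_3 = -2.5856.
u_3 = w_3 + 0.9129·e_1 + 2.5856·e_2 = (1.8519, 1.9630, -0.2963, -0.3333).
‖u_3‖ = 2.7352, so e_3 = (0.6770, 0.7177, -0.1083, -0.1219).
Qᵀb = (0.7303, -1.9052, 0.6364).
Back-substitute: x_3 = 0.6364/2.7352 = 0.2327.
x_2 = (-1.9052 + 2.5856·0.2327)/3.6742 = -0.3548.
x_1 = (0.7303 + 2.7386·(-0.3548) + 0.9129·0.2327)/5.4772 = -0.0053.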